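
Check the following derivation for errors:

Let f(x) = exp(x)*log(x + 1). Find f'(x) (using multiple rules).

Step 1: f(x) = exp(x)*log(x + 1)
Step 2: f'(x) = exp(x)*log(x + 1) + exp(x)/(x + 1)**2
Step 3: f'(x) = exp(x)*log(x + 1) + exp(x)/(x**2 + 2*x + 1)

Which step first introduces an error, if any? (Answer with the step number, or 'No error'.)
Step 2

Step 2 is incorrect due to a wrong exponent.
The step shows: exp(x)*log(x + 1) + exp(x)/(x + 1)**2
The correct value should be: exp(x)*log(x + 1) + exp(x)/(x + 1)

Explanation: The exponent -1 on x + 1 was incorrectly written as -2: the term exp(x)/(x + 1) was incorrectly written as exp(x)/(x + 1)**2
The later steps are derived from this incorrect expression, so the error originates in Step 2.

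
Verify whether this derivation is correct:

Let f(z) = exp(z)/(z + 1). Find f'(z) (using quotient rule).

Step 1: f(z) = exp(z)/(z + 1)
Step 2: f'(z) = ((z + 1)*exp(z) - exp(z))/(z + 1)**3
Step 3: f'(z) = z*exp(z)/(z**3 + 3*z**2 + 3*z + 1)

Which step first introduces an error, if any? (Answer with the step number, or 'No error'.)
Step 2

Step 2 is incorrect due to a wrong exponent.
The step shows: ((z + 1)*exp(z) - exp(z))/(z + 1)**3
The correct value should be: ((z + 1)*exp(z) - exp(z))/(z + 1)**2

Explanation: The exponent -2 on z + 1 was incorrectly written as -3: the term ((z + 1)*exp(z) - exp(z))/(z + 1)**2 was incorrectly written as ((z + 1)*exp(z) - exp(z))/(z + 1)**3
The later steps are derived from this incorrect expression, so the error originates in Step 2.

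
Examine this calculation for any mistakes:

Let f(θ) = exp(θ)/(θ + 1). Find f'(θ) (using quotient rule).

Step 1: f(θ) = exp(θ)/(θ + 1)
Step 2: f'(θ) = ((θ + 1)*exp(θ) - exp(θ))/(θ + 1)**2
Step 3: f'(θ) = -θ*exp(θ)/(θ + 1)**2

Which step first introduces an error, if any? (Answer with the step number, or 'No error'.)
Step 3

Step 3 is incorrect due to a sign flip.
The step shows: -θ*exp(θ)/(θ + 1)**2
The correct value should be: θ*exp(θ)/(θ + 1)**2

Explanation: The sign of the whole expression was flipped: the term θ*exp(θ)/(θ + 1)**2 was incorrectly written as -θ*exp(θ)/(θ + 1)**2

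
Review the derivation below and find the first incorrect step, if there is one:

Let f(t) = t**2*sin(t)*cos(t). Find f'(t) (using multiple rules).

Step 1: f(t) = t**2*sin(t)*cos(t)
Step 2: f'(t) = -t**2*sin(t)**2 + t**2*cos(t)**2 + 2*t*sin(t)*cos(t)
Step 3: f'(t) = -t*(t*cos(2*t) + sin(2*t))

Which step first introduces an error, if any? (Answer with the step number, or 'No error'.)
Step 3

Step 3 is incorrect due to a sign flip.
The step shows: -t*(t*cos(2*t) + sin(2*t))
The correct value should be: t*(t*cos(2*t) + sin(2*t))

Explanation: The sign of the whole expression was flipped: the term t*(t*cos(2*t) + sin(2*t)) was incorrectly written as -t*(t*cos(2*t) + sin(2*t))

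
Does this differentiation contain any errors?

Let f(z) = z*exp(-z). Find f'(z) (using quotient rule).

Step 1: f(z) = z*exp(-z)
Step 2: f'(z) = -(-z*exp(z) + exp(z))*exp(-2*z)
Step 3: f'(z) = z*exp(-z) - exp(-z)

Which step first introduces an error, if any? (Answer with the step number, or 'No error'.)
Step 2

Step 2 is incorrect due to a sign flip.
The step shows: -(-z*exp(z) + exp(z))*exp(-2*z)
The correct value should be: (-z*exp(z) + exp(z))*exp(-2*z)

Explanation: The sign of the whole expression was flipped: the term (-z*exp(z) + exp(z))*exp(-2*z) was incorrectly written as -(-z*exp(z) + exp(z))*exp(-2*z)
The later steps are derived from this incorrect expression, so the error originates in Step 2.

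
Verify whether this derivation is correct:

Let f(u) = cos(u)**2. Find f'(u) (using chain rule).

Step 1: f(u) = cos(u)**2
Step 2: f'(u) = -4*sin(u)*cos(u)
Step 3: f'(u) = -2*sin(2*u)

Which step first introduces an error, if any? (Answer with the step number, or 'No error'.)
Step 2

Step 2 is incorrect due to a wrong coefficient.
The step shows: -4*sin(u)*cos(u)
The correct value should be: -2*sin(u)*cos(u)

Explanation: The coefficient -2 was incorrectly written as -4: the term -2*sin(u)*cos(u) was incorrectly written as -4*sin(u)*cos(u)
The later steps are derived from this incorrect expression, so the error originates in Step 2.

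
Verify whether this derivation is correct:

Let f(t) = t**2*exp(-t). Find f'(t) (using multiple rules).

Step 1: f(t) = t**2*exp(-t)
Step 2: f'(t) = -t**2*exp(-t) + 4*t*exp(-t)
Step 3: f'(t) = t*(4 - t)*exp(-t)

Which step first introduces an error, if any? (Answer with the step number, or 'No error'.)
Step 2

Step 2 is incorrect due to a wrong coefficient.
The step shows: -t**2*exp(-t) + 4*t*exp(-t)
The correct value should be: -t**2*exp(-t) + 2*t*exp(-t)

Explanation: The coefficient 2 was incorrectly written as 4: the term 2*t*exp(-t) was incorrectly written as 4*t*exp(-t)
The later steps are derived from this incorrect expression, so the error originates in Step 2.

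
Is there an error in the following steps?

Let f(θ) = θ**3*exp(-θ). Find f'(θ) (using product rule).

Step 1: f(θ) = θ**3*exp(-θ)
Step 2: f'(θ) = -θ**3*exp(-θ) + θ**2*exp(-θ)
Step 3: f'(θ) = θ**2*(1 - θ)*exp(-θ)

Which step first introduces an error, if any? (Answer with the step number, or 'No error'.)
Step 2

Step 2 is incorrect due to a wrong coefficient.
The step shows: -θ**3*exp(-θ) + θ**2*exp(-θ)
The correct value should be: -θ**3*exp(-θ) + 3*θ**2*exp(-θ)

Explanation: The coefficient 3 was incorrectly written as 1: the term 3*θ**2*exp(-θ) was incorrectly written as θ**2*exp(-θ)
The later steps are derived from this incorrect expression, so the error originates in Step 2.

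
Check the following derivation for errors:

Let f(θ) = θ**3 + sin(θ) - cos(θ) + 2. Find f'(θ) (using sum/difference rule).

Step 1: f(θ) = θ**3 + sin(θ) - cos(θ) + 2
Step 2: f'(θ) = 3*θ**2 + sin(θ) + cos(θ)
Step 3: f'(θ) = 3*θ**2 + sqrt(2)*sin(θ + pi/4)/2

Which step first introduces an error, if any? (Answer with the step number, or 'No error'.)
Step 3

Step 3 is incorrect due to a wrong exponent.
The step shows: 3*θ**2 + sqrt(2)*sin(θ + pi/4)/2
The correct value should be: 3*θ**2 + sqrt(2)*sin(θ + pi/4)

Explanation: The exponent 1/2 on 2 was incorrectly written as -1/2: the term sqrt(2)*sin(θ + pi/4) was incorrectly written as sqrt(2)*sin(θ + pi/4)/2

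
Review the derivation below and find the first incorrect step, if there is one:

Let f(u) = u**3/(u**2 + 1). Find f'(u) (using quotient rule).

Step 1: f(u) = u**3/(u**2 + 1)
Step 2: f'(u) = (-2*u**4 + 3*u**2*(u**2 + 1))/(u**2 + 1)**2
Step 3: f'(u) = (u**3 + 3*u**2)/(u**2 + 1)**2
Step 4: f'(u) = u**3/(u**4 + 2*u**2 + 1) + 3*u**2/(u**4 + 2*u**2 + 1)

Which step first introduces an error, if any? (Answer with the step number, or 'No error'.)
Step 3

Step 3 is incorrect due to a wrong exponent.
The step shows: (u**3 + 3*u**2)/(u**2 + 1)**2
The correct value should be: (u**4 + 3*u**2)/(u**2 + 1)**2

Explanation: The exponent 4 on u was incorrectly written as 3: the term (u**4 + 3*u**2)/(u**2 + 1)**2 was incorrectly written as (u**3 + 3*u**2)/(u**2 + 1)**2
The later steps are derived from this incorrect expression, so the error originates in Step 3.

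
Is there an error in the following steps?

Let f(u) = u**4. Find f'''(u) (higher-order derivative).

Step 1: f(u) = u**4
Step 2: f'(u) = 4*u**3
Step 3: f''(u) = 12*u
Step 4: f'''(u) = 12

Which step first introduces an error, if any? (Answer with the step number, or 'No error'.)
Step 3

Step 3 is incorrect due to a wrong exponent.
The step shows: 12*u
The correct value should be: 12*u**2

Explanation: The exponent 2 on u was incorrectly written as 1: the term 12*u**2 was incorrectly written as 12*u
The later steps are derived from this incorrect expression, so the error originates in Step 3.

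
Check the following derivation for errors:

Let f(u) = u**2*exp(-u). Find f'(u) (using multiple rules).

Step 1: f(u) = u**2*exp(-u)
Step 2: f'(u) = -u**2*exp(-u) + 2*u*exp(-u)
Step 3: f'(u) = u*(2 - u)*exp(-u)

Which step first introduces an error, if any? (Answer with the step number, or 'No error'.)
No error

All steps in this derivation are correct.
The final answer f'(u) = u*(2 - u)*exp(-u) is valid.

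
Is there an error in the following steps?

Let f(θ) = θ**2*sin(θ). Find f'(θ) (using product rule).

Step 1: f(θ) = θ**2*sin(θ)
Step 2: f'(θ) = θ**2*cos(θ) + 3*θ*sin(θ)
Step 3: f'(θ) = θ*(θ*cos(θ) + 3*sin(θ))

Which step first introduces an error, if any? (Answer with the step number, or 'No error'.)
Step 2

Step 2 is incorrect due to a wrong coefficient.
The step shows: θ**2*cos(θ) + 3*θ*sin(θ)
The correct value should be: θ**2*cos(θ) + 2*θ*sin(θ)

Explanation: The coefficient 2 was incorrectly written as 3: the term 2*θ*sin(θ) was incorrectly written as 3*θ*sin(θ)
The later steps are derived from this incorrect expression, so the error originates in Step 2.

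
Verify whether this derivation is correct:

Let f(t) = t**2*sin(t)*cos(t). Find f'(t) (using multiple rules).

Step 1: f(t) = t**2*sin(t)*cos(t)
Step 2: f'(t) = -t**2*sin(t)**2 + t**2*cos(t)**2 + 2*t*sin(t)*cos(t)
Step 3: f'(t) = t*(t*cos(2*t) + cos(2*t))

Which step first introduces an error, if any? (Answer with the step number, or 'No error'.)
Step 3

Step 3 is incorrect due to a wrong trig function.
The step shows: t*(t*cos(2*t) + cos(2*t))
The correct value should be: t*(t*cos(2*t) + sin(2*t))

Explanation: sin(2*t) was incorrectly written as cos(2*t): the term t*(t*cos(2*t) + sin(2*t)) was incorrectly written as t*(t*cos(2*t) + cos(2*t))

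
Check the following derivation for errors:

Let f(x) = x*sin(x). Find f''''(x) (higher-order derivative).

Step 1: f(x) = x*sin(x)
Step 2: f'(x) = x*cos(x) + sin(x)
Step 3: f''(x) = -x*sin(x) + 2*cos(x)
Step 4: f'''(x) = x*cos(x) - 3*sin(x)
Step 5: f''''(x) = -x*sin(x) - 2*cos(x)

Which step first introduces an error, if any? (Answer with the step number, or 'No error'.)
Step 4

Step 4 is incorrect due to a sign flip.
The step shows: x*cos(x) - 3*sin(x)
The correct value should be: -x*cos(x) - 3*sin(x)

Explanation: The sign of one term was flipped: the term -x*cos(x) was incorrectly written as x*cos(x)
The later steps are derived from this incorrect expression, so the error originates in Step 4.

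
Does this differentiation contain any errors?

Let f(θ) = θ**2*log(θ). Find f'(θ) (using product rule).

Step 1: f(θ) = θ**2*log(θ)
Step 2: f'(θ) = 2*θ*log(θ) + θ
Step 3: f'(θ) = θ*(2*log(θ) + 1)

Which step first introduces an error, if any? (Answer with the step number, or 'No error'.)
No error

All steps in this derivation are correct.
The final answer f'(θ) = θ*(2*log(θ) + 1) is valid.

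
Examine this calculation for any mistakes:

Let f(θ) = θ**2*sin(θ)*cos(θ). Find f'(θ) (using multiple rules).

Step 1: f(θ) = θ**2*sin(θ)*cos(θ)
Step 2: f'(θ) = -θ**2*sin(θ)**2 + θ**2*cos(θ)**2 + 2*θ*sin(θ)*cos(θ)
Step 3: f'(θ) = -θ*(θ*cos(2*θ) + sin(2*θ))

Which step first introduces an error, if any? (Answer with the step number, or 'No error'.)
Step 3

Step 3 is incorrect due to a sign flip.
The step shows: -θ*(θ*cos(2*θ) + sin(2*θ))
The correct value should be: θ*(θ*cos(2*θ) + sin(2*θ))

Explanation: The sign of the whole expression was flipped: the term θ*(θ*cos(2*θ) + sin(2*θ)) was incorrectly written as -θ*(θ*cos(2*θ) + sin(2*θ))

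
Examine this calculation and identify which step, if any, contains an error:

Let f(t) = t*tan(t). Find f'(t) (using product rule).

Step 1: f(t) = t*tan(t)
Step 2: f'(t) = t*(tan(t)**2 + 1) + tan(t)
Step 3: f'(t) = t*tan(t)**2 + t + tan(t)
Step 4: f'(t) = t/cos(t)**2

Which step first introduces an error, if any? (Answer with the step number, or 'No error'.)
Step 4

Step 4 is incorrect due to a dropped term.
The step shows: t/cos(t)**2
The correct value should be: t/cos(t)**2 + tan(t)

Explanation: A term was dropped: the term tan(t) was incorrectly omitted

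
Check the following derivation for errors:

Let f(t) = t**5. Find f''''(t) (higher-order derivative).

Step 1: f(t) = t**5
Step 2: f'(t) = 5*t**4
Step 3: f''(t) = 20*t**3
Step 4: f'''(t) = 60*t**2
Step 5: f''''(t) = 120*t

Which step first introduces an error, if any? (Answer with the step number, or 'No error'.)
No error

All steps in this derivation are correct.
The final answer f''''(t) = 120*t is valid.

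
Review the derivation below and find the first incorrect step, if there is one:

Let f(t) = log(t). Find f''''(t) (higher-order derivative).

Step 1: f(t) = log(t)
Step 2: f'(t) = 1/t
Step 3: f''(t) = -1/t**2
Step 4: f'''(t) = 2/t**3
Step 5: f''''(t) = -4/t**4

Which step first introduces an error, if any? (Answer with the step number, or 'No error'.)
Step 5

Step 5 is incorrect due to a wrong coefficient.
The step shows: -4/t**4
The correct value should be: -6/t**4

Explanation: The coefficient -6 was incorrectly written as -4: the term -6/t**4 was incorrectly written as -4/t**4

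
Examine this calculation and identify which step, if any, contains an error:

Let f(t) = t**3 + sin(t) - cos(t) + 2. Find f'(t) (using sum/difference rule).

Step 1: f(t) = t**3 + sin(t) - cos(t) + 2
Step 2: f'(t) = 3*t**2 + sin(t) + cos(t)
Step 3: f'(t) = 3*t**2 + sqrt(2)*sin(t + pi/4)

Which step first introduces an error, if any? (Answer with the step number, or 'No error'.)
No error

All steps in this derivation are correct.
The final answer f'(t) = 3*t**2 + sqrt(2)*sin(t + pi/4) is valid.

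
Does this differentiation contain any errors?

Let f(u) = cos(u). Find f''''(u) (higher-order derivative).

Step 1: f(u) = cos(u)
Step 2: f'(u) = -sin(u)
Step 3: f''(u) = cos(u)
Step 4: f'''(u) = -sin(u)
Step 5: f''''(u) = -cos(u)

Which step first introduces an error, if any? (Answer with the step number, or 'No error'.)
Step 3

Step 3 is incorrect due to a sign flip.
The step shows: cos(u)
The correct value should be: -cos(u)

Explanation: The sign of the whole expression was flipped: the term -cos(u) was incorrectly written as cos(u)
The later steps are derived from this incorrect expression, so the error originates in Step 3.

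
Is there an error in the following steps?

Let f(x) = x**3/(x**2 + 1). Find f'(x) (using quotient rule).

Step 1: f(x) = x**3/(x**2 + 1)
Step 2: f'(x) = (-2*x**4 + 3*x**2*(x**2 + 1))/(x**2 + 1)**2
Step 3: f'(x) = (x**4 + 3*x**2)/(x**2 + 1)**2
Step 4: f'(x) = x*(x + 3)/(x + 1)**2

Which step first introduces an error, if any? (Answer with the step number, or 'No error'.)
Step 4

Step 4 is incorrect due to a wrong exponent.
The step shows: x*(x + 3)/(x + 1)**2
The correct value should be: x**2*(x**2 + 3)/(x**2 + 1)**2

Explanation: The exponent 2 on x was incorrectly written as 1: the term x**2*(x**2 + 3)/(x**2 + 1)**2 was incorrectly written as x*(x + 3)/(x + 1)**2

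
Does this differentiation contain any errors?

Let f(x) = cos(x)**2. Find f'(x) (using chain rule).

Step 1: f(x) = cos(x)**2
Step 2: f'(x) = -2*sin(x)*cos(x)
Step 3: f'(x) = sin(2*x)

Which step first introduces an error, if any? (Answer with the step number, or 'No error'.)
Step 3

Step 3 is incorrect due to a sign flip.
The step shows: sin(2*x)
The correct value should be: -sin(2*x)

Explanation: The sign of the whole expression was flipped: the term -sin(2*x) was incorrectly written as sin(2*x)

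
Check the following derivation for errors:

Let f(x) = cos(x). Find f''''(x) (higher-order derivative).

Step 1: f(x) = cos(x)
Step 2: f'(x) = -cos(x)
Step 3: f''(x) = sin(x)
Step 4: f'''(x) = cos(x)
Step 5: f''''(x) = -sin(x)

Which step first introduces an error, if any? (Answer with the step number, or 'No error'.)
Step 2

Step 2 is incorrect due to a wrong trig function.
The step shows: -cos(x)
The correct value should be: -sin(x)

Explanation: sin(x) was incorrectly written as cos(x): the term -sin(x) was incorrectly written as -cos(x)
The later steps are derived from this incorrect expression, so the error originates in Step 2.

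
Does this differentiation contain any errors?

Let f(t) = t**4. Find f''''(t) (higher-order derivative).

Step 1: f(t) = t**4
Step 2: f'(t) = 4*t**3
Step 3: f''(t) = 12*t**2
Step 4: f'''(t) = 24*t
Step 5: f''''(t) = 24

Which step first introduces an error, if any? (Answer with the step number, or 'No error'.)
No error

All steps in this derivation are correct.
The final answer f''''(t) = 24 is valid.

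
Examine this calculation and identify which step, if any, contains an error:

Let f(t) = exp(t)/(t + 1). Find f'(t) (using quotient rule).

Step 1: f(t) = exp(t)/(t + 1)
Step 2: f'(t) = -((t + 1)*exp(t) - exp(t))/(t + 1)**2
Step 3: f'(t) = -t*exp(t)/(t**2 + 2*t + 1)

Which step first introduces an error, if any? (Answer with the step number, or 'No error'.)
Step 2

Step 2 is incorrect due to a sign flip.
The step shows: -((t + 1)*exp(t) - exp(t))/(t + 1)**2
The correct value should be: ((t + 1)*exp(t) - exp(t))/(t + 1)**2

Explanation: The sign of the whole expression was flipped: the term ((t + 1)*exp(t) - exp(t))/(t + 1)**2 was incorrectly written as -((t + 1)*exp(t) - exp(t))/(t + 1)**2
The later steps are derived from this incorrect expression, so the error originates in Step 2.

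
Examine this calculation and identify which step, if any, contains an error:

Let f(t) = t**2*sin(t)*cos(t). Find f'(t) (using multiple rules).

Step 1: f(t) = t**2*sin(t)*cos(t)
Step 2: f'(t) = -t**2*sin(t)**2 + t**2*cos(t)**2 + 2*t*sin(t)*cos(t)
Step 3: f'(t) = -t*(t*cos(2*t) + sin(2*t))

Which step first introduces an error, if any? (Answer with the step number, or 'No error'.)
Step 3

Step 3 is incorrect due to a sign flip.
The step shows: -t*(t*cos(2*t) + sin(2*t))
The correct value should be: t*(t*cos(2*t) + sin(2*t))

Explanation: The sign of the whole expression was flipped: the term t*(t*cos(2*t) + sin(2*t)) was incorrectly written as -t*(t*cos(2*t) + sin(2*t))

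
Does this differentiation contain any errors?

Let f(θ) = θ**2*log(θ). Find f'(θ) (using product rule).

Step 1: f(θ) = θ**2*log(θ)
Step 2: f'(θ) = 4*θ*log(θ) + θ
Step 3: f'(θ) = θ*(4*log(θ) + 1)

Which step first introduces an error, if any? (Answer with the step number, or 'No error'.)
Step 2

Step 2 is incorrect due to a wrong coefficient.
The step shows: 4*θ*log(θ) + θ
The correct value should be: 2*θ*log(θ) + θ

Explanation: The coefficient 2 was incorrectly written as 4: the term 2*θ*log(θ) was incorrectly written as 4*θ*log(θ)
The later steps are derived from this incorrect expression, so the error originates in Step 2.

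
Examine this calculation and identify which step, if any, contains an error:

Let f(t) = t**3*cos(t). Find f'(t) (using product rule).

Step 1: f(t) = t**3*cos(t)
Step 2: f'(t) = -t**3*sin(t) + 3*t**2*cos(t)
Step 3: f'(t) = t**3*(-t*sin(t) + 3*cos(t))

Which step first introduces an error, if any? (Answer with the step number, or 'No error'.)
Step 3

Step 3 is incorrect due to a wrong exponent.
The step shows: t**3*(-t*sin(t) + 3*cos(t))
The correct value should be: t**2*(-t*sin(t) + 3*cos(t))

Explanation: The exponent 2 on t was incorrectly written as 3: the term t**2*(-t*sin(t) + 3*cos(t)) was incorrectly written as t**3*(-t*sin(t) + 3*cos(t))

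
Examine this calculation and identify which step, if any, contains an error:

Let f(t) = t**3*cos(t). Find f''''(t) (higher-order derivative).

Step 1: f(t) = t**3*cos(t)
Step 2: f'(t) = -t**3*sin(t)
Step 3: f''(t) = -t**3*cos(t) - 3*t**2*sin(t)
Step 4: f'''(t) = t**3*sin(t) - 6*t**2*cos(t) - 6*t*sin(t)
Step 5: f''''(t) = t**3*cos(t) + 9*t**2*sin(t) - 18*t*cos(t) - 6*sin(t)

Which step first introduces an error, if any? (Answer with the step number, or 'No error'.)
Step 2

Step 2 is incorrect due to a dropped term.
The step shows: -t**3*sin(t)
The correct value should be: -t**3*sin(t) + 3*t**2*cos(t)

Explanation: A term was dropped: the term 3*t**2*cos(t) was incorrectly omitted
The later steps are derived from this incorrect expression, so the error originates in Step 2.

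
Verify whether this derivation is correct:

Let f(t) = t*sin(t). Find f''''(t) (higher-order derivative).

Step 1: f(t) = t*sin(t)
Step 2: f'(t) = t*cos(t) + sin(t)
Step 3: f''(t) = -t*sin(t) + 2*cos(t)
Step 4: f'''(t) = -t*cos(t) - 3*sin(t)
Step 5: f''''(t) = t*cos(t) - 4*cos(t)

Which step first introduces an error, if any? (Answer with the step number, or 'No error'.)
Step 5

Step 5 is incorrect due to a wrong trig function.
The step shows: t*cos(t) - 4*cos(t)
The correct value should be: t*sin(t) - 4*cos(t)

Explanation: sin(t) was incorrectly written as cos(t): the term t*sin(t) was incorrectly written as t*cos(t)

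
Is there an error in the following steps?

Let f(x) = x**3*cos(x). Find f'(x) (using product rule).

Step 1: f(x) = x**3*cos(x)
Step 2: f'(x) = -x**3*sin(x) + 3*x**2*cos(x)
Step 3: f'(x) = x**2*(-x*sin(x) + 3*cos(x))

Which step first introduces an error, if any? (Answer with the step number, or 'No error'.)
No error

All steps in this derivation are correct.
The final answer f'(x) = x**2*(-x*sin(x) + 3*cos(x)) is valid.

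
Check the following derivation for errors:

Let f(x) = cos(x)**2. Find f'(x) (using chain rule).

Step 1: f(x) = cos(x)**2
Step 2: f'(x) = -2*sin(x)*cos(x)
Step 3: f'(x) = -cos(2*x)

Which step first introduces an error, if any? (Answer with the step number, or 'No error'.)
Step 3

Step 3 is incorrect due to a wrong trig function.
The step shows: -cos(2*x)
The correct value should be: -sin(2*x)

Explanation: sin(2*x) was incorrectly written as cos(2*x): the term -sin(2*x) was incorrectly written as -cos(2*x)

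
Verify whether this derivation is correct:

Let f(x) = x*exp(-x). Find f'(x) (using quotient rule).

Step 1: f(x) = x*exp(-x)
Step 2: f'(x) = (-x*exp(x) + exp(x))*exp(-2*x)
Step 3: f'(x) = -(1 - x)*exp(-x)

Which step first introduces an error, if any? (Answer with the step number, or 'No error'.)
Step 3

Step 3 is incorrect due to a sign flip.
The step shows: -(1 - x)*exp(-x)
The correct value should be: (1 - x)*exp(-x)

Explanation: The sign of the whole expression was flipped: the term (1 - x)*exp(-x) was incorrectly written as -(1 - x)*exp(-x)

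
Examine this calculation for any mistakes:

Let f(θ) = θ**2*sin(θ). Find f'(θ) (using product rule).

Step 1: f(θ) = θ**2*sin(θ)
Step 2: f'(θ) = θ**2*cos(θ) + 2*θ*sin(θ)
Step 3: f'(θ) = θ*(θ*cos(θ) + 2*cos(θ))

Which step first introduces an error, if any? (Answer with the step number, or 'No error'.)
Step 3

Step 3 is incorrect due to a wrong trig function.
The step shows: θ*(θ*cos(θ) + 2*cos(θ))
The correct value should be: θ*(θ*cos(θ) + 2*sin(θ))

Explanation: sin(θ) was incorrectly written as cos(θ): the term θ*(θ*cos(θ) + 2*sin(θ)) was incorrectly written as θ*(θ*cos(θ) + 2*cos(θ))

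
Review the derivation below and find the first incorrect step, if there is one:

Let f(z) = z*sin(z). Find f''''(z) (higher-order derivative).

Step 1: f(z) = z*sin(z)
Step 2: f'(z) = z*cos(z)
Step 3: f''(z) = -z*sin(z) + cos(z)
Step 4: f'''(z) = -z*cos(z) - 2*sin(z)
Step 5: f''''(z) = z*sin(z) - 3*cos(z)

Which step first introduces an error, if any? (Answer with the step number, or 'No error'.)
Step 2

Step 2 is incorrect due to a dropped term.
The step shows: z*cos(z)
The correct value should be: z*cos(z) + sin(z)

Explanation: A term was dropped: the term sin(z) was incorrectly omitted
The later steps are derived from this incorrect expression, so the error originates in Step 2.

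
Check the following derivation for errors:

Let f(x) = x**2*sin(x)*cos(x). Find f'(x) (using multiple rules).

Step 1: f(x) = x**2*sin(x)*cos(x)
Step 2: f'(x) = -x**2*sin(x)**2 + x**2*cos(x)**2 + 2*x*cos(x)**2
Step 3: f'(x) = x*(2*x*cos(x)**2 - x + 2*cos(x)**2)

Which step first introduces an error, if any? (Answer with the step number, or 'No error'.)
Step 2

Step 2 is incorrect due to a wrong trig function.
The step shows: -x**2*sin(x)**2 + x**2*cos(x)**2 + 2*x*cos(x)**2
The correct value should be: -x**2*sin(x)**2 + x**2*cos(x)**2 + 2*x*sin(x)*cos(x)

Explanation: sin(x) was incorrectly written as cos(x): the term 2*x*sin(x)*cos(x) was incorrectly written as 2*x*cos(x)**2
The later steps are derived from this incorrect expression, so the error originates in Step 2.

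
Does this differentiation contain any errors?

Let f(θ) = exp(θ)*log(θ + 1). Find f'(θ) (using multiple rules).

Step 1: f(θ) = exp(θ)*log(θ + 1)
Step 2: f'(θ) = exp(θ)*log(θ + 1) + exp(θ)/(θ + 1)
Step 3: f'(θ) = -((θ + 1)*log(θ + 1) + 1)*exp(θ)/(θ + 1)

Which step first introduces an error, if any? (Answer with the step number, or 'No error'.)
Step 3

Step 3 is incorrect due to a sign flip.
The step shows: -((θ + 1)*log(θ + 1) + 1)*exp(θ)/(θ + 1)
The correct value should be: ((θ + 1)*log(θ + 1) + 1)*exp(θ)/(θ + 1)

Explanation: The sign of the whole expression was flipped: the term ((θ + 1)*log(θ + 1) + 1)*exp(θ)/(θ + 1) was incorrectly written as -((θ + 1)*log(θ + 1) + 1)*exp(θ)/(θ + 1)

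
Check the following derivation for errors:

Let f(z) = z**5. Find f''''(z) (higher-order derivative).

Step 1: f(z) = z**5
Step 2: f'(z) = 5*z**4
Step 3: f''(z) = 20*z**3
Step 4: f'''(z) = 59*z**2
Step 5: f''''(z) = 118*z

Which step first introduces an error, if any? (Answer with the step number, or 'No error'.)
Step 4

Step 4 is incorrect due to a wrong coefficient.
The step shows: 59*z**2
The correct value should be: 60*z**2

Explanation: The coefficient 60 was incorrectly written as 59: the term 60*z**2 was incorrectly written as 59*z**2
The later steps are derived from this incorrect expression, so the error originates in Step 4.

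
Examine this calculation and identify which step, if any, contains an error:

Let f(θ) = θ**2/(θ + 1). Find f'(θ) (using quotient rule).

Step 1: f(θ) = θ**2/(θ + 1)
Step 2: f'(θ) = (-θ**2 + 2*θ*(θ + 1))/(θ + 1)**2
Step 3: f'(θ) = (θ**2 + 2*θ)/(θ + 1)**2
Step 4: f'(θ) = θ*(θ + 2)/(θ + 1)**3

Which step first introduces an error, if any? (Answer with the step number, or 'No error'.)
Step 4

Step 4 is incorrect due to a wrong exponent.
The step shows: θ*(θ + 2)/(θ + 1)**3
The correct value should be: θ*(θ + 2)/(θ + 1)**2

Explanation: The exponent -2 on θ + 1 was incorrectly written as -3: the term θ*(θ + 2)/(θ + 1)**2 was incorrectly written as θ*(θ + 2)/(θ + 1)**3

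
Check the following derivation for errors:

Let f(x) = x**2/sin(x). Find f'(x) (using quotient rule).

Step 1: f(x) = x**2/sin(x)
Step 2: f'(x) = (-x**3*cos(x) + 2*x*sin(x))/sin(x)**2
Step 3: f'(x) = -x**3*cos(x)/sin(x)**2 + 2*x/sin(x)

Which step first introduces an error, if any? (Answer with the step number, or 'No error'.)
Step 2

Step 2 is incorrect due to a wrong exponent.
The step shows: (-x**3*cos(x) + 2*x*sin(x))/sin(x)**2
The correct value should be: (-x**2*cos(x) + 2*x*sin(x))/sin(x)**2

Explanation: The exponent 2 on x was incorrectly written as 3: the term (-x**2*cos(x) + 2*x*sin(x))/sin(x)**2 was incorrectly written as (-x**3*cos(x) + 2*x*sin(x))/sin(x)**2
The later steps are derived from this incorrect expression, so the error originates in Step 2.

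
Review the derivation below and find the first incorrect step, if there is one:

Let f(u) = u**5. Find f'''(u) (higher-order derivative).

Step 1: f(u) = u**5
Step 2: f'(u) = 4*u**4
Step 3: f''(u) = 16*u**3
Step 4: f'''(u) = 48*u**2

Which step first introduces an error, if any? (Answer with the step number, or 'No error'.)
Step 2

Step 2 is incorrect due to a wrong coefficient.
The step shows: 4*u**4
The correct value should be: 5*u**4

Explanation: The coefficient 5 was incorrectly written as 4: the term 5*u**4 was incorrectly written as 4*u**4
The later steps are derived from this incorrect expression, so the error originates in Step 2.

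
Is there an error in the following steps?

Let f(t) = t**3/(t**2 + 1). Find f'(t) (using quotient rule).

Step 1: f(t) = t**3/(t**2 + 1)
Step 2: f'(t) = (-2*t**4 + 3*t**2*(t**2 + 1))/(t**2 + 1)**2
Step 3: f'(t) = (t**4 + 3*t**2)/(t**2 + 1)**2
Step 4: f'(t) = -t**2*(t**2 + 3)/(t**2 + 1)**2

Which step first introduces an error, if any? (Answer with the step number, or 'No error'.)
Step 4

Step 4 is incorrect due to a sign flip.
The step shows: -t**2*(t**2 + 3)/(t**2 + 1)**2
The correct value should be: t**2*(t**2 + 3)/(t**2 + 1)**2

Explanation: The sign of the whole expression was flipped: the term t**2*(t**2 + 3)/(t**2 + 1)**2 was incorrectly written as -t**2*(t**2 + 3)/(t**2 + 1)**2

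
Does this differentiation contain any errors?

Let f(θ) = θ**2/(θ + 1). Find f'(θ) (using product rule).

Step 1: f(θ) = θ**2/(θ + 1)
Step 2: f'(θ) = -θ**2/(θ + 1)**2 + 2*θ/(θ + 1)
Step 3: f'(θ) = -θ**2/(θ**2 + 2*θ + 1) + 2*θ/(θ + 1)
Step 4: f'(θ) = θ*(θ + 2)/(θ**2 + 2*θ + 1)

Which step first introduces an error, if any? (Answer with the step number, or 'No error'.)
No error

All steps in this derivation are correct.
The final answer f'(θ) = θ*(θ + 2)/(θ**2 + 2*θ + 1) is valid.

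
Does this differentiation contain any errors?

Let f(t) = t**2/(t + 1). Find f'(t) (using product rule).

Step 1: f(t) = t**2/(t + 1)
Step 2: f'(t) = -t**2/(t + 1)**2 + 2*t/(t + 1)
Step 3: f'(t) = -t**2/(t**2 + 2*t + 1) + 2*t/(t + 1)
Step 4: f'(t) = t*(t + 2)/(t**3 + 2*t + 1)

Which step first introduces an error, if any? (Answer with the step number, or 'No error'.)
Step 4

Step 4 is incorrect due to a wrong exponent.
The step shows: t*(t + 2)/(t**3 + 2*t + 1)
The correct value should be: t*(t + 2)/(t**2 + 2*t + 1)

Explanation: The exponent 2 on t was incorrectly written as 3: the term t*(t + 2)/(t**2 + 2*t + 1) was incorrectly written as t*(t + 2)/(t**3 + 2*t + 1)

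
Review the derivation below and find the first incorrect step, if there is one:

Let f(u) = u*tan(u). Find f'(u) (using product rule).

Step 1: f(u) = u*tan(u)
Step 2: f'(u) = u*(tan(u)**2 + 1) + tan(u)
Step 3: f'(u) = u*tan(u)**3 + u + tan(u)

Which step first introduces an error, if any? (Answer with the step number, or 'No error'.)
Step 3

Step 3 is incorrect due to a wrong exponent.
The step shows: u*tan(u)**3 + u + tan(u)
The correct value should be: u*tan(u)**2 + u + tan(u)

Explanation: The exponent 2 on tan(u) was incorrectly written as 3: the term u*tan(u)**2 was incorrectly written as u*tan(u)**3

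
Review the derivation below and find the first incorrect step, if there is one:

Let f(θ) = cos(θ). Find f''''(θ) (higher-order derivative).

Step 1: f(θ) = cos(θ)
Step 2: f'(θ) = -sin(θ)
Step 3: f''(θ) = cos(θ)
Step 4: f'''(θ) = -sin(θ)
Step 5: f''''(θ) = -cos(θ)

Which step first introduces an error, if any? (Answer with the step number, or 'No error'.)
Step 3

Step 3 is incorrect due to a sign flip.
The step shows: cos(θ)
The correct value should be: -cos(θ)

Explanation: The sign of the whole expression was flipped: the term -cos(θ) was incorrectly written as cos(θ)
The later steps are derived from this incorrect expression, so the error originates in Step 3.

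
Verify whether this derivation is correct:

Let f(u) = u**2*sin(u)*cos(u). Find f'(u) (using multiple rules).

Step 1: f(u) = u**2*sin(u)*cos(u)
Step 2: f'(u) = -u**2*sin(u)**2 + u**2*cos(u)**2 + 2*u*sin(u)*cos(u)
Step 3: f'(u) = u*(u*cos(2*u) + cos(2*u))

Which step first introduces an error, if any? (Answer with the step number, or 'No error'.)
Step 3

Step 3 is incorrect due to a wrong trig function.
The step shows: u*(u*cos(2*u) + cos(2*u))
The correct value should be: u*(u*cos(2*u) + sin(2*u))

Explanation: sin(2*u) was incorrectly written as cos(2*u): the term u*(u*cos(2*u) + sin(2*u)) was incorrectly written as u*(u*cos(2*u) + cos(2*u))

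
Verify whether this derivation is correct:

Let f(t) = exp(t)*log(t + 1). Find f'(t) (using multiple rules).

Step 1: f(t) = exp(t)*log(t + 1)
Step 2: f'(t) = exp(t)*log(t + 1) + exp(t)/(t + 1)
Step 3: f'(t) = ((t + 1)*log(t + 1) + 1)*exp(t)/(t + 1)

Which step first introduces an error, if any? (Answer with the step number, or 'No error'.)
No error

All steps in this derivation are correct.
The final answer f'(t) = ((t + 1)*log(t + 1) + 1)*exp(t)/(t + 1) is valid.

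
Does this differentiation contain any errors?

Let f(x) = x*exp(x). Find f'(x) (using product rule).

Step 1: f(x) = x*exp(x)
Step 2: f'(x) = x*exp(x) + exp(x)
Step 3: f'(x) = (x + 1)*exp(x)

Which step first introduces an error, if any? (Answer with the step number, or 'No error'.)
No error

All steps in this derivation are correct.
The final answer f'(x) = (x + 1)*exp(x) is valid.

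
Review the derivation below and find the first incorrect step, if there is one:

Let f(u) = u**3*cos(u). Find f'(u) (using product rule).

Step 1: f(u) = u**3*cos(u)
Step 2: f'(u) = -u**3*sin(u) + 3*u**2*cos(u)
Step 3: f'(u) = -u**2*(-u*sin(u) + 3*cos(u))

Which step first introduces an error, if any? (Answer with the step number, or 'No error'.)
Step 3

Step 3 is incorrect due to a sign flip.
The step shows: -u**2*(-u*sin(u) + 3*cos(u))
The correct value should be: u**2*(-u*sin(u) + 3*cos(u))

Explanation: The sign of the whole expression was flipped: the term u**2*(-u*sin(u) + 3*cos(u)) was incorrectly written as -u**2*(-u*sin(u) + 3*cos(u))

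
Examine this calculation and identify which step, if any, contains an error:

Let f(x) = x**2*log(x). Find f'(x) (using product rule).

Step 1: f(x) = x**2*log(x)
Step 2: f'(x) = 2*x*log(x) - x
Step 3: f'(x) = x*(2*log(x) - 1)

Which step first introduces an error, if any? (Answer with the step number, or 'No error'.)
Step 2

Step 2 is incorrect due to a sign flip.
The step shows: 2*x*log(x) - x
The correct value should be: 2*x*log(x) + x

Explanation: The sign of one term was flipped: the term x was incorrectly written as -x
The later steps are derived from this incorrect expression, so the error originates in Step 2.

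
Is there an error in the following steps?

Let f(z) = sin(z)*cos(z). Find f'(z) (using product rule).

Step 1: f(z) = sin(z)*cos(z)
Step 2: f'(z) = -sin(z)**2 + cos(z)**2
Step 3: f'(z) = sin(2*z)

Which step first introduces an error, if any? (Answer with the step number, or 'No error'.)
Step 3

Step 3 is incorrect due to a wrong trig function.
The step shows: sin(2*z)
The correct value should be: cos(2*z)

Explanation: cos(2*z) was incorrectly written as sin(2*z): the term cos(2*z) was incorrectly written as sin(2*z)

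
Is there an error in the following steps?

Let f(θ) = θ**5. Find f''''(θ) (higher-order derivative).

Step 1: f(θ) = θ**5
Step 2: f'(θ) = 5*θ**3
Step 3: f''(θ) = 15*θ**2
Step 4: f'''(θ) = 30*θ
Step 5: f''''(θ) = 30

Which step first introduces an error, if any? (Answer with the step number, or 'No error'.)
Step 2

Step 2 is incorrect due to a wrong exponent.
The step shows: 5*θ**3
The correct value should be: 5*θ**4

Explanation: The exponent 4 on θ was incorrectly written as 3: the term 5*θ**4 was incorrectly written as 5*θ**3
The later steps are derived from this incorrect expression, so the error originates in Step 2.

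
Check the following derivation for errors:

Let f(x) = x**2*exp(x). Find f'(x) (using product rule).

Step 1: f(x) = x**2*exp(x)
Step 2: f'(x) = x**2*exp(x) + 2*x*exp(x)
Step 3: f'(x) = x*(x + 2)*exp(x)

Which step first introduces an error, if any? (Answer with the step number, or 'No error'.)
No error

All steps in this derivation are correct.
The final answer f'(x) = x*(x + 2)*exp(x) is valid.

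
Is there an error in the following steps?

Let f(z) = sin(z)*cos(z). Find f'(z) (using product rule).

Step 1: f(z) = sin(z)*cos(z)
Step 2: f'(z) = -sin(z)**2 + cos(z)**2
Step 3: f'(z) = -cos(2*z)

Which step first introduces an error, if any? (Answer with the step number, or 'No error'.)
Step 3

Step 3 is incorrect due to a sign flip.
The step shows: -cos(2*z)
The correct value should be: cos(2*z)

Explanation: The sign of the whole expression was flipped: the term cos(2*z) was incorrectly written as -cos(2*z)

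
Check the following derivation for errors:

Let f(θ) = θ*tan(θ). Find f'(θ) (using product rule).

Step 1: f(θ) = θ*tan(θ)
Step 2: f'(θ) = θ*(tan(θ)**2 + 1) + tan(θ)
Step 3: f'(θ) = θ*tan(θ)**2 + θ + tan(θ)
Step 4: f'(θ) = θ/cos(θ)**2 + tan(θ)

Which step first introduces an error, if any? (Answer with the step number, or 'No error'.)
No error

All steps in this derivation are correct.
The final answer f'(θ) = θ/cos(θ)**2 + tan(θ) is valid.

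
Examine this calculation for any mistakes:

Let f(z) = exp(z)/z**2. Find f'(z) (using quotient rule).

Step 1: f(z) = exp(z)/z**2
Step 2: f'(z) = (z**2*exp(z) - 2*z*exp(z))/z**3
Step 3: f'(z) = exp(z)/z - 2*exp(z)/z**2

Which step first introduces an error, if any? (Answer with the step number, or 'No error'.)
Step 2

Step 2 is incorrect due to a wrong exponent.
The step shows: (z**2*exp(z) - 2*z*exp(z))/z**3
The correct value should be: (z**2*exp(z) - 2*z*exp(z))/z**4

Explanation: The exponent -4 on z was incorrectly written as -3: the term (z**2*exp(z) - 2*z*exp(z))/z**4 was incorrectly written as (z**2*exp(z) - 2*z*exp(z))/z**3
The later steps are derived from this incorrect expression, so the error originates in Step 2.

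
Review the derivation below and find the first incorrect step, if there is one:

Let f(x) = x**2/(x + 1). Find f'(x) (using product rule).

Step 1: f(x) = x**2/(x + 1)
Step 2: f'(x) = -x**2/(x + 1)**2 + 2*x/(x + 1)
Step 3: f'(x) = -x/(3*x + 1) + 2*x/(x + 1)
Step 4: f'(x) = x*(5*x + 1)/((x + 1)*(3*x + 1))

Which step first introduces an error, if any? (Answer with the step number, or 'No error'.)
Step 3

Step 3 is incorrect due to a wrong exponent.
The step shows: -x/(3*x + 1) + 2*x/(x + 1)
The correct value should be: -x**2/(x**2 + 2*x + 1) + 2*x/(x + 1)

Explanation: The exponent 2 on x was incorrectly written as 1: the term -x**2/(x**2 + 2*x + 1) was incorrectly written as -x/(3*x + 1)
The later steps are derived from this incorrect expression, so the error originates in Step 3.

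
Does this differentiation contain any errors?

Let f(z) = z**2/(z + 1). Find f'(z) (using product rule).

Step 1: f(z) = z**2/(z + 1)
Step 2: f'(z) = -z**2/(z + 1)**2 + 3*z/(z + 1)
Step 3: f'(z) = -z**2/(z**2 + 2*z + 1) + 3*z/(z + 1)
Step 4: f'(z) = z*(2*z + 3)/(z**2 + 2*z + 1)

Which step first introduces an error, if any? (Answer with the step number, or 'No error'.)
Step 2

Step 2 is incorrect due to a wrong coefficient.
The step shows: -z**2/(z + 1)**2 + 3*z/(z + 1)
The correct value should be: -z**2/(z + 1)**2 + 2*z/(z + 1)

Explanation: The coefficient 2 was incorrectly written as 3: the term 2*z/(z + 1) was incorrectly written as 3*z/(z + 1)
The later steps are derived from this incorrect expression, so the error originates in Step 2.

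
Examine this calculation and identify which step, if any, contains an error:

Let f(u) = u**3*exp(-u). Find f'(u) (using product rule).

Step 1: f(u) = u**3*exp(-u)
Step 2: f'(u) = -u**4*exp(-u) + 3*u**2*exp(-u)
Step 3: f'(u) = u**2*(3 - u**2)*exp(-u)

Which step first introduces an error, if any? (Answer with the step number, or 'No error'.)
Step 2

Step 2 is incorrect due to a wrong exponent.
The step shows: -u**4*exp(-u) + 3*u**2*exp(-u)
The correct value should be: -u**3*exp(-u) + 3*u**2*exp(-u)

Explanation: The exponent 3 on u was incorrectly written as 4: the term -u**3*exp(-u) was incorrectly written as -u**4*exp(-u)
The later steps are derived from this incorrect expression, so the error originates in Step 2.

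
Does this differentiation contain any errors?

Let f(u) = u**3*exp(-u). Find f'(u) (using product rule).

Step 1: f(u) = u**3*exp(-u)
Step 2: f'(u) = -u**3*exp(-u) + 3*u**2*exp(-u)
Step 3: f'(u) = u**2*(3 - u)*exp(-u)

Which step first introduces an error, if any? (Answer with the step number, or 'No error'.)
No error

All steps in this derivation are correct.
The final answer f'(u) = u**2*(3 - u)*exp(-u) is valid.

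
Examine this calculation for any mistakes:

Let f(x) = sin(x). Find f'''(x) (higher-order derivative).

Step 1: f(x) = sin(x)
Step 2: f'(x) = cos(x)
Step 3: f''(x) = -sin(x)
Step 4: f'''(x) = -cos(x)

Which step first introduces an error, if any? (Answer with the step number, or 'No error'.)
No error

All steps in this derivation are correct.
The final answer f'''(x) = -cos(x) is valid.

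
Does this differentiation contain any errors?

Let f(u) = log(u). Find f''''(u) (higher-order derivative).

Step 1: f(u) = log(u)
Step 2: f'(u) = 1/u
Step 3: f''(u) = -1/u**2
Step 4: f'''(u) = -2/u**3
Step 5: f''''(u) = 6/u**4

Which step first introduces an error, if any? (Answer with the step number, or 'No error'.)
Step 4

Step 4 is incorrect due to a sign flip.
The step shows: -2/u**3
The correct value should be: 2/u**3

Explanation: The sign of the whole expression was flipped: the term 2/u**3 was incorrectly written as -2/u**3
The later steps are derived from this incorrect expression, so the error originates in Step 4.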